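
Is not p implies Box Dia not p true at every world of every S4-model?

Invalid (countermodel exists)

Tableau for the negation not (not p implies Box Dia not p):
1. not (not p implies Box Dia not p), 0
2. not p, 0
3. not Box Dia not p, 0
4. not Dia not p, 1
5. p, 1
Accessibility: 0R0, 0R1, 1R1
The negation has an open branch (countermodel exists).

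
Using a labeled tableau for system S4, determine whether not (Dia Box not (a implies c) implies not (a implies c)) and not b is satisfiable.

Yes, satisfiable

1. not (Dia Box not (a implies c) implies not (a implies c)) and not b, u
2. not (Dia Box not (a implies c) implies not (a implies c)), u
3. not b, u
4. Dia Box not (a implies c), u
5. a implies c, u
6. c, u
7. Box not (a implies c), v
8. not (a implies c), v
9. a, v
10. not c, v
Accessibility: uRu, uRv, vRv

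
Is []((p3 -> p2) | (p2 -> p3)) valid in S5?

Tableau for the negation ~[]((p3 -> p2) | (p2 -> p3)):
1. ~[]((p3 -> p2) | (p2 -> p3)), u
2. ~((p3 -> p2) | (p2 -> p3)), v
3. ~(p3 -> p2), v
4. ~(p2 -> p3), v
5. p3, v
6. ~p2, v
7. p2, v
8. ~p3, v
Accessibility: uRu, uRv, vRu, vRv
Branch closes: p2 and ~p2 both at v.
Every branch of the negation's tableau closes; the branch above is one of them.

Valid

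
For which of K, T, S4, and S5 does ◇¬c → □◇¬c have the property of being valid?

S5

S5-tableau for the negation ¬(◇¬c → □◇¬c):
1. ¬(◇¬c → □◇¬c), u
2. ◇¬c, u   [¬→-rule on 1]
3. ¬□◇¬c, u   [¬→-rule on 1]
4. ¬c, v   [◇-rule on 2: fresh world v, uRv]
5. ¬◇¬c, w   [¬□-rule on 3: fresh world w, uRw]
6. c, u   [¬◇-rule on 5 via wRu]
7. c, v   [¬◇-rule on 5 via wRv]
Accessibility: uRu, uRv, uRw, vRu, vRv, vRw, wRu, wRv, wRw
Branch closes: c and ¬c both at v.
Every branch closes (one shown): valid in S5.
S4-tableau for the negation ¬(◇¬c → □◇¬c):
1. ¬(◇¬c → □◇¬c), u
2. ◇¬c, u   [¬→-rule on 1]
3. ¬□◇¬c, u   [¬→-rule on 1]
4. ¬c, v   [◇-rule on 2: fresh world v, uRv]
5. ¬◇¬c, w   [¬□-rule on 3: fresh world w, uRw]
6. c, w   [¬◇-rule on 5 via wRw]
Accessibility: uRu, uRv, uRw, vRv, wRw
Complete open branch: countermodel on an S4-frame, so not valid in S4, nor in K, T (the same frame is also a K-frame and a T-frame).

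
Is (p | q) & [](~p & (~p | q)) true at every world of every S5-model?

Invalid (countermodel exists)

Tableau for the negation ~((p | q) & [](~p & (~p | q))):
1. ~((p | q) & [](~p & (~p | q))), 0
2. ~[](~p & (~p | q)), 0
3. ~(~p & (~p | q)), 1
4. ~(~p | q), 1
5. p, 1
6. ~q, 1
Accessibility: 0R0, 0R1, 1R0, 1R1
The negation has an open branch (countermodel exists).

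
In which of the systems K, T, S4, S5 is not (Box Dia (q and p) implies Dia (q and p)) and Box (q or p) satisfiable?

K

K-tableau for the formula:
1. not (Box Dia (q and p) implies Dia (q and p)) and Box (q or p), u
2. not (Box Dia (q and p) implies Dia (q and p)), u
3. Box (q or p), u
4. Box Dia (q and p), u
5. not Dia (q and p), u
Complete open branch: satisfiable in K.
T-tableau for the formula:
1. not (Box Dia (q and p) implies Dia (q and p)) and Box (q or p), u
2. not (Box Dia (q and p) implies Dia (q and p)), u
3. Box (q or p), u
4. Box Dia (q and p), u
5. not Dia (q and p), u
6. q or p, u
7. Dia (q and p), u
8. not (q and p), u
9. p, u
10. not q, u
11. q and p, v
12. q, v
13. p, v
14. q or p, v
15. Dia (q and p), v
16. not (q and p), v
17. not p, v
Accessibility: uRu, uRv, vRv
Branch closes: p and not p both at v.
Every branch closes (one shown): unsatisfiable in T, hence also in S4, S5 (every S4/S5-frame is a T-frame).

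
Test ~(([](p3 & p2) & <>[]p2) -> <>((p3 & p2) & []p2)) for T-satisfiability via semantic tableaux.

Unsatisfiable

1. ~(([](p3 & p2) & <>[]p2) -> <>((p3 & p2) & []p2)), w0
2. [](p3 & p2) & <>[]p2, w0
3. ~<>((p3 & p2) & []p2), w0
4. [](p3 & p2), w0
5. <>[]p2, w0
6. ~((p3 & p2) & []p2), w0
7. p3 & p2, w0
8. p3, w0
9. p2, w0
10. ~[]p2, w0
11. []p2, w1
12. ~((p3 & p2) & []p2), w1
13. p3 & p2, w1
14. p3, w1
15. p2, w1
16. ~[]p2, w1
17. ~p2, w2
18. ~((p3 & p2) & []p2), w2
19. p3 & p2, w2
20. p3, w2
21. p2, w2
Accessibility: w0Rw0, w0Rw1, w0Rw2, w1Rw1, w2Rw2
Branch closes: p2 and ~p2 both at w2.
Every branch closes; the branch above is one of them.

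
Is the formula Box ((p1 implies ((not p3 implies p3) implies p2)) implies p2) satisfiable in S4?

Yes, satisfiable

1. Box ((p1 implies ((not p3 implies p3) implies p2)) implies p2), u
2. (p1 implies ((not p3 implies p3) implies p2)) implies p2, u
3. p2, u
Accessibility: uRu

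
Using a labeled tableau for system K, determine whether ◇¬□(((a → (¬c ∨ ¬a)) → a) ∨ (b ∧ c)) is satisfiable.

1. ◇¬□(((a → (¬c ∨ ¬a)) → a) ∨ (b ∧ c)), u
2. ¬□(((a → (¬c ∨ ¬a)) → a) ∨ (b ∧ c)), v
3. ¬(((a → (¬c ∨ ¬a)) → a) ∨ (b ∧ c)), w
4. ¬((a → (¬c ∨ ¬a)) → a), w
5. ¬(b ∧ c), w
6. a → (¬c ∨ ¬a), w
7. ¬a, w
8. ¬c, w
9. ¬c ∨ ¬a, w
Accessibility: uRv, vRw

Satisfiable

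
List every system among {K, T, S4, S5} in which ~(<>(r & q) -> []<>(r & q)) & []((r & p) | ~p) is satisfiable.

S4-tableau for the formula:
1. ~(<>(r & q) -> []<>(r & q)) & []((r & p) | ~p), w0
2. ~(<>(r & q) -> []<>(r & q)), w0
3. []((r & p) | ~p), w0
4. <>(r & q), w0
5. ~[]<>(r & q), w0
6. (r & p) | ~p, w0
7. ~p, w0
8. r & q, w1
9. r, w1
10. q, w1
11. (r & p) | ~p, w1
12. ~p, w1
13. ~<>(r & q), w2
14. (r & p) | ~p, w2
15. ~(r & q), w2
16. ~p, w2
17. ~q, w2
Accessibility: w0Rw0, w0Rw1, w0Rw2, w1Rw1, w2Rw2
Complete open branch: satisfiable in S4, hence also in K, T (this S4-model is also a K-model and a T-model).
S5-tableau for the formula:
1. ~(<>(r & q) -> []<>(r & q)) & []((r & p) | ~p), w0
2. ~(<>(r & q) -> []<>(r & q)), w0
3. []((r & p) | ~p), w0
4. <>(r & q), w0
5. ~[]<>(r & q), w0
6. (r & p) | ~p, w0
7. r & p, w0
8. r, w0
9. p, w0
10. r & q, w1
11. r, w1
12. q, w1
13. (r & p) | ~p, w1
14. r & p, w1
15. p, w1
16. ~<>(r & q), w2
17. (r & p) | ~p, w2
18. ~(r & q), w0
19. ~(r & q), w1
20. ~(r & q), w2
21. r & p, w2
22. r, w2
23. p, w2
24. ~q, w0
25. ~q, w1
Accessibility: w0Rw0, w0Rw1, w0Rw2, w1Rw0, w1Rw1, w1Rw2, w2Rw0, w2Rw1, w2Rw2
Branch closes: q and ~q both at w1.
Every branch closes (one shown): unsatisfiable in S5.

K, T, S4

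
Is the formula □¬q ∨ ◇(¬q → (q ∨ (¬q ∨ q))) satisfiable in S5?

Yes, satisfiable

1. □¬q ∨ ◇(¬q → (q ∨ (¬q ∨ q))), 0
2. ◇(¬q → (q ∨ (¬q ∨ q))), 0
3. ¬q → (q ∨ (¬q ∨ q)), 1
4. q ∨ (¬q ∨ q), 1
5. ¬q ∨ q, 1
6. q, 1
Accessibility: 0R0, 0R1, 1R0, 1R1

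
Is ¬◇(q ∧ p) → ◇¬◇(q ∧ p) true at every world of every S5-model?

Tableau for the negation ¬(¬◇(q ∧ p) → ◇¬◇(q ∧ p)):
1. ¬(¬◇(q ∧ p) → ◇¬◇(q ∧ p)), w0
2. ¬◇(q ∧ p), w0   [¬→-rule on 1]
3. ¬◇¬◇(q ∧ p), w0   [¬→-rule on 1]
4. ¬(q ∧ p), w0   [¬◇-rule on 2 via w0Rw0]
5. ◇(q ∧ p), w0   [¬◇-rule on 3 via w0Rw0]
6. ¬p, w0   [¬∧-rule on 4 (branches; this branch)]
7. q ∧ p, w1   [◇-rule on 5: fresh world w1, w0Rw1]
8. q, w1   [∧-rule on 7]
9. p, w1   [∧-rule on 7]
10. ¬(q ∧ p), w1   [¬◇-rule on 2 via w0Rw1]
11. ◇(q ∧ p), w1   [¬◇-rule on 3 via w0Rw1]
12. ¬p, w1   [¬∧-rule on 10 (branches; this branch)]
Accessibility: w0Rw0, w0Rw1, w1Rw0, w1Rw1
Branch closes: p and ¬p both at w1.
Every branch of the negation's tableau closes; the branch above is one of them.

Yes, valid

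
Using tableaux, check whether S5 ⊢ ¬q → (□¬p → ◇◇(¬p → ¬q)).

Valid in S5

Tableau for the negation ¬(¬q → (□¬p → ◇◇(¬p → ¬q))):
1. ¬(¬q → (□¬p → ◇◇(¬p → ¬q))), u
2. ¬q, u
3. ¬(□¬p → ◇◇(¬p → ¬q)), u
4. □¬p, u
5. ¬◇◇(¬p → ¬q), u
6. ¬p, u
7. ¬◇(¬p → ¬q), u
8. ¬(¬p → ¬q), u
9. q, u
Accessibility: uRu
Branch closes: q and ¬q both at u.
Every branch of the negation's tableau closes; the branch above is one of them.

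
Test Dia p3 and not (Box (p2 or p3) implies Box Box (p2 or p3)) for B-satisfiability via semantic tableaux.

Yes, satisfiable

1. Dia p3 and not (Box (p2 or p3) implies Box Box (p2 or p3)), 0
2. Dia p3, 0
3. not (Box (p2 or p3) implies Box Box (p2 or p3)), 0
4. Box (p2 or p3), 0
5. not Box Box (p2 or p3), 0
6. p2 or p3, 0
7. p3, 0
8. p3, 1
9. p2 or p3, 1
10. not Box (p2 or p3), 2
11. p2 or p3, 2
12. p3, 2
13. not (p2 or p3), 3
14. not p2, 3
15. not p3, 3
Accessibility: 0R0, 0R1, 0R2, 1R0, 1R1, 2R0, 2R2, 2R3, 3R2, 3R3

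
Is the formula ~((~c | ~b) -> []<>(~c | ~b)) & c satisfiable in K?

1. ~((~c | ~b) -> []<>(~c | ~b)) & c, u
2. ~((~c | ~b) -> []<>(~c | ~b)), u
3. c, u
4. ~c | ~b, u
5. ~[]<>(~c | ~b), u
6. ~b, u
7. ~<>(~c | ~b), v
Accessibility: uRv

Yes, satisfiable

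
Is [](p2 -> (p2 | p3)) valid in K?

Yes, valid

Tableau for the negation ~[](p2 -> (p2 | p3)):
1. ~[](p2 -> (p2 | p3)), w0
2. ~(p2 -> (p2 | p3)), w1   [~[]-rule on 1: fresh world w1, w0Rw1]
3. p2, w1   [~->-rule on 2]
4. ~(p2 | p3), w1   [~->-rule on 2]
5. ~p2, w1   [~|-rule on 4]
6. ~p3, w1   [~|-rule on 4]
Accessibility: w0Rw1
Branch closes: p2 and ~p2 both at w1.
All branches of the negation close; one closing branch shown above.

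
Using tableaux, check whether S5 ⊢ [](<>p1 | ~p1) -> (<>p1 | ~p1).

Valid

Tableau for the negation ~([](<>p1 | ~p1) -> (<>p1 | ~p1)):
1. ~([](<>p1 | ~p1) -> (<>p1 | ~p1)), w0
2. [](<>p1 | ~p1), w0
3. ~(<>p1 | ~p1), w0
4. ~<>p1, w0
5. p1, w0
6. <>p1 | ~p1, w0
7. ~p1, w0
Accessibility: w0Rw0
Branch closes: p1 and ~p1 both at w0.
All branches of the negation close; one closing branch shown above.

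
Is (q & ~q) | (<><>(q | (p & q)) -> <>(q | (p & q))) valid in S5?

Tableau for the negation ~((q & ~q) | (<><>(q | (p & q)) -> <>(q | (p & q)))):
1. ~((q & ~q) | (<><>(q | (p & q)) -> <>(q | (p & q)))), 0
2. ~(q & ~q), 0
3. ~(<><>(q | (p & q)) -> <>(q | (p & q))), 0
4. <><>(q | (p & q)), 0
5. ~<>(q | (p & q)), 0
6. ~(q | (p & q)), 0
7. ~q, 0
8. ~(p & q), 0
9. <>(q | (p & q)), 1
10. ~(q | (p & q)), 1
11. ~q, 1
12. ~(p & q), 1
13. q | (p & q), 2
14. ~(q | (p & q)), 2
15. ~q, 2
16. ~(p & q), 2
17. p & q, 2
18. p, 2
19. q, 2
Accessibility: 0R0, 0R1, 0R2, 1R0, 1R1, 1R2, 2R0, 2R1, 2R2
Branch closes: q and ~q both at 2.
All branches of the negation close; one closing branch shown above.

Valid in S5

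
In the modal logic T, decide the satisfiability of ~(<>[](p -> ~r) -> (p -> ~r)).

Yes, satisfiable

1. ~(<>[](p -> ~r) -> (p -> ~r)), 0
2. <>[](p -> ~r), 0   [~->-rule on 1]
3. ~(p -> ~r), 0   [~->-rule on 1]
4. p, 0   [~->-rule on 3]
5. r, 0   [~->-rule on 3]
6. [](p -> ~r), 1   [<>-rule on 2: fresh world 1, 0R1]
7. p -> ~r, 1   [[]-rule on 6 via 1R1]
8. ~r, 1   [->-rule on 7 (branches; this branch)]
Accessibility: 0R0, 0R1, 1R1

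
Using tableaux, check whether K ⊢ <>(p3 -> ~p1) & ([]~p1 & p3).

Invalid (countermodel exists)

Tableau for the negation ~(<>(p3 -> ~p1) & ([]~p1 & p3)):
1. ~(<>(p3 -> ~p1) & ([]~p1 & p3)), 0
2. ~([]~p1 & p3), 0   [~&-rule on 1 (branches; this branch)]
3. ~p3, 0   [~&-rule on 2 (branches; this branch)]
The negation has an open branch (countermodel exists).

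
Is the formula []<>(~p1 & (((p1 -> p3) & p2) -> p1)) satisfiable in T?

1. []<>(~p1 & (((p1 -> p3) & p2) -> p1)), w0
2. <>(~p1 & (((p1 -> p3) & p2) -> p1)), w0   [[]-rule on 1 via w0Rw0]
3. ~p1 & (((p1 -> p3) & p2) -> p1), w1   [<>-rule on 2: fresh world w1, w0Rw1]
4. ~p1, w1   [&-rule on 3]
5. ((p1 -> p3) & p2) -> p1, w1   [&-rule on 3]
6. <>(~p1 & (((p1 -> p3) & p2) -> p1)), w1   [[]-rule on 1 via w0Rw1]
7. ~((p1 -> p3) & p2), w1   [->-rule on 5 (branches; this branch)]
8. ~p2, w1   [~&-rule on 7 (branches; this branch)]
9. ~p1 & (((p1 -> p3) & p2) -> p1), w2   [<>-rule on 6: fresh world w2, w1Rw2]
10. ~p1, w2   [&-rule on 9]
11. ((p1 -> p3) & p2) -> p1, w2   [&-rule on 9]
12. ~((p1 -> p3) & p2), w2   [->-rule on 11 (branches; this branch)]
13. ~p2, w2   [~&-rule on 12 (branches; this branch)]
Accessibility: w0Rw0, w0Rw1, w1Rw1, w1Rw2, w2Rw2

Satisfiable (open branch found)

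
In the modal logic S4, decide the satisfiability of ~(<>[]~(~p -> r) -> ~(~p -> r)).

1. ~(<>[]~(~p -> r) -> ~(~p -> r)), w0
2. <>[]~(~p -> r), w0
3. ~p -> r, w0
4. r, w0
5. []~(~p -> r), w1
6. ~(~p -> r), w1
7. ~p, w1
8. ~r, w1
Accessibility: w0Rw0, w0Rw1, w1Rw1

Satisfiable (open branch found)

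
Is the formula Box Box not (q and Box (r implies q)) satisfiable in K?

Satisfiable

1. Box Box not (q and Box (r implies q)), w0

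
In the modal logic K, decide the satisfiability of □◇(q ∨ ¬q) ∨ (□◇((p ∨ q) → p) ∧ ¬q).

Satisfiable

1. □◇(q ∨ ¬q) ∨ (□◇((p ∨ q) → p) ∧ ¬q), u
2. □◇((p ∨ q) → p) ∧ ¬q, u   [∨-rule on 1 (branches; this branch)]
3. □◇((p ∨ q) → p), u   [∧-rule on 2]
4. ¬q, u   [∧-rule on 2]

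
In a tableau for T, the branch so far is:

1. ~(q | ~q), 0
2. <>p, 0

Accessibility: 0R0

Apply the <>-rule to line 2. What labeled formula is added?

a fresh world 1 with 0R1, and p at 1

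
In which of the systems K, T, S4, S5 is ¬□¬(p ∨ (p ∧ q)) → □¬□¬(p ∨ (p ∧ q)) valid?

S5

S4-tableau for the negation ¬(¬□¬(p ∨ (p ∧ q)) → □¬□¬(p ∨ (p ∧ q))):
1. ¬(¬□¬(p ∨ (p ∧ q)) → □¬□¬(p ∨ (p ∧ q))), u
2. ¬□¬(p ∨ (p ∧ q)), u   [¬→-rule on 1]
3. ¬□¬□¬(p ∨ (p ∧ q)), u   [¬→-rule on 1]
4. p ∨ (p ∧ q), v   [¬□-rule on 2: fresh world v, uRv]
5. p ∧ q, v   [∨-rule on 4 (branches; this branch)]
6. p, v   [∧-rule on 5]
7. q, v   [∧-rule on 5]
8. □¬(p ∨ (p ∧ q)), w   [¬□-rule on 3: fresh world w, uRw]
9. ¬(p ∨ (p ∧ q)), w   [□-rule on 8 via wRw]
10. ¬p, w   [¬∨-rule on 9]
11. ¬(p ∧ q), w   [¬∨-rule on 9]
12. ¬q, w   [¬∧-rule on 11 (branches; this branch)]
Accessibility: uRu, uRv, uRw, vRv, wRw
Complete open branch: countermodel on an S4-frame, so not valid in S4, nor in K, T (the same frame is also a K-frame and a T-frame).
S5-tableau for the negation ¬(¬□¬(p ∨ (p ∧ q)) → □¬□¬(p ∨ (p ∧ q))):
1. ¬(¬□¬(p ∨ (p ∧ q)) → □¬□¬(p ∨ (p ∧ q))), u
2. ¬□¬(p ∨ (p ∧ q)), u   [¬→-rule on 1]
3. ¬□¬□¬(p ∨ (p ∧ q)), u   [¬→-rule on 1]
4. p ∨ (p ∧ q), v   [¬□-rule on 2: fresh world v, uRv]
5. p ∧ q, v   [∨-rule on 4 (branches; this branch)]
6. p, v   [∧-rule on 5]
7. q, v   [∧-rule on 5]
8. □¬(p ∨ (p ∧ q)), w   [¬□-rule on 3: fresh world w, uRw]
9. ¬(p ∨ (p ∧ q)), u   [□-rule on 8 via wRu]
10. ¬p, u   [¬∨-rule on 9]
11. ¬(p ∧ q), u   [¬∨-rule on 9]
12. ¬(p ∨ (p ∧ q)), v   [□-rule on 8 via wRv]
13. ¬p, v   [¬∨-rule on 12]
14. ¬(p ∧ q), v   [¬∨-rule on 12]
Accessibility: uRu, uRv, uRw, vRu, vRv, vRw, wRu, wRv, wRw
Branch closes: p and ¬p both at v.
Every branch closes (one shown): valid in S5.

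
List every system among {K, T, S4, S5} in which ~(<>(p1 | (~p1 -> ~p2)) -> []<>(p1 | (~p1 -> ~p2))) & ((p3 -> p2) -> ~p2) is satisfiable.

K, T, S4

S5-tableau for the formula:
1. ~(<>(p1 | (~p1 -> ~p2)) -> []<>(p1 | (~p1 -> ~p2))) & ((p3 -> p2) -> ~p2), 0
2. ~(<>(p1 | (~p1 -> ~p2)) -> []<>(p1 | (~p1 -> ~p2))), 0
3. (p3 -> p2) -> ~p2, 0
4. <>(p1 | (~p1 -> ~p2)), 0
5. ~[]<>(p1 | (~p1 -> ~p2)), 0
6. ~(p3 -> p2), 0
7. p3, 0
8. ~p2, 0
9. p1 | (~p1 -> ~p2), 1
10. ~p1 -> ~p2, 1
11. ~p2, 1
12. ~<>(p1 | (~p1 -> ~p2)), 2
13. ~(p1 | (~p1 -> ~p2)), 0
14. ~p1, 0
15. ~(~p1 -> ~p2), 0
16. p2, 0
Accessibility: 0R0, 0R1, 0R2, 1R0, 1R1, 1R2, 2R0, 2R1, 2R2
Branch closes: p2 and ~p2 both at 0.
Every branch closes (one shown): unsatisfiable in S5.
S4-tableau for the formula:
1. ~(<>(p1 | (~p1 -> ~p2)) -> []<>(p1 | (~p1 -> ~p2))) & ((p3 -> p2) -> ~p2), 0
2. ~(<>(p1 | (~p1 -> ~p2)) -> []<>(p1 | (~p1 -> ~p2))), 0
3. (p3 -> p2) -> ~p2, 0
4. <>(p1 | (~p1 -> ~p2)), 0
5. ~[]<>(p1 | (~p1 -> ~p2)), 0
6. ~p2, 0
7. p1 | (~p1 -> ~p2), 1
8. ~p1 -> ~p2, 1
9. ~p2, 1
10. ~<>(p1 | (~p1 -> ~p2)), 2
11. ~(p1 | (~p1 -> ~p2)), 2
12. ~p1, 2
13. ~(~p1 -> ~p2), 2
14. p2, 2
Accessibility: 0R0, 0R1, 0R2, 1R1, 2R2
Complete open branch: satisfiable in S4, hence also in K, T (this S4-model is also a K-model and a T-model).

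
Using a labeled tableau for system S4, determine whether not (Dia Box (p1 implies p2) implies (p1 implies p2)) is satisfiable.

1. not (Dia Box (p1 implies p2) implies (p1 implies p2)), 0
2. Dia Box (p1 implies p2), 0
3. not (p1 implies p2), 0
4. p1, 0
5. not p2, 0
6. Box (p1 implies p2), 1
7. p1 implies p2, 1
8. p2, 1
Accessibility: 0R0, 0R1, 1R1

Yes, satisfiable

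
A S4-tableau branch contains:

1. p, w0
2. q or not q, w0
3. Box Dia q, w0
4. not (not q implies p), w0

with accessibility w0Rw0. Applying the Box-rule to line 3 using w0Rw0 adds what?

Dia q, w0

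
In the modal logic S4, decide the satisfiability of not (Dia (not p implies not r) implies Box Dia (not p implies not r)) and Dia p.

1. not (Dia (not p implies not r) implies Box Dia (not p implies not r)) and Dia p, w0
2. not (Dia (not p implies not r) implies Box Dia (not p implies not r)), w0
3. Dia p, w0
4. Dia (not p implies not r), w0
5. not Box Dia (not p implies not r), w0
6. p, w1
7. not p implies not r, w2
8. not r, w2
9. not Dia (not p implies not r), w3
10. not (not p implies not r), w3
11. not p, w3
12. r, w3
Accessibility: w0Rw0, w0Rw1, w0Rw2, w0Rw3, w1Rw1, w2Rw2, w3Rw3

Satisfiable (open branch found)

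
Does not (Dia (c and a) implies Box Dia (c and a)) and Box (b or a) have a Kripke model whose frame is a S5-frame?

1. not (Dia (c and a) implies Box Dia (c and a)) and Box (b or a), w0
2. not (Dia (c and a) implies Box Dia (c and a)), w0
3. Box (b or a), w0
4. Dia (c and a), w0
5. not Box Dia (c and a), w0
6. b or a, w0
7. a, w0
8. c and a, w1
9. c, w1
10. a, w1
11. b or a, w1
12. not Dia (c and a), w2
13. b or a, w2
14. not (c and a), w0
15. not (c and a), w1
16. not (c and a), w2
17. a, w2
18. not c, w0
19. not a, w1
Accessibility: w0Rw0, w0Rw1, w0Rw2, w1Rw0, w1Rw1, w1Rw2, w2Rw0, w2Rw1, w2Rw2
Branch closes: a and not a both at w1.
All branches of the tableau close; one closing branch shown above.

No, unsatisfiable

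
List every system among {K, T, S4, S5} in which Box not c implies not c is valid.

T, S4, S5

K-tableau for the negation not (Box not c implies not c):
1. not (Box not c implies not c), 0
2. Box not c, 0
3. c, 0
Complete open branch: countermodel on a K-frame, so not valid in K.
T-tableau for the negation not (Box not c implies not c):
1. not (Box not c implies not c), 0
2. Box not c, 0
3. c, 0
4. not c, 0
Accessibility: 0R0
Branch closes: c and not c both at 0.
Every branch closes (one shown): valid in T, hence also in S4, S5 (every theorem of T is a theorem of S4 and S5).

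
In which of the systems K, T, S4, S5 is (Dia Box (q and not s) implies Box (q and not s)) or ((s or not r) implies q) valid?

S5

S5-tableau for the negation not ((Dia Box (q and not s) implies Box (q and not s)) or ((s or not r) implies q)):
1. not ((Dia Box (q and not s) implies Box (q and not s)) or ((s or not r) implies q)), u
2. not (Dia Box (q and not s) implies Box (q and not s)), u   [neg-or-rule on 1]
3. not ((s or not r) implies q), u   [neg-or-rule on 1]
4. Dia Box (q and not s), u   [neg-implies-rule on 2]
5. not Box (q and not s), u   [neg-implies-rule on 2]
6. s or not r, u   [neg-implies-rule on 3]
7. not q, u   [neg-implies-rule on 3]
8. not r, u   [or-rule on 6 (branches; this branch)]
9. Box (q and not s), v   [Dia-rule on 4: fresh world v, uRv]
10. q and not s, u   [Box-rule on 9 via vRu]
11. q, u   [and-rule on 10]
12. not s, u   [and-rule on 10]
Accessibility: uRu, uRv, vRu, vRv
Branch closes: q and not q both at u.
Every branch closes (one shown): valid in S5.
S4-tableau for the negation not ((Dia Box (q and not s) implies Box (q and not s)) or ((s or not r) implies q)):
1. not ((Dia Box (q and not s) implies Box (q and not s)) or ((s or not r) implies q)), u
2. not (Dia Box (q and not s) implies Box (q and not s)), u   [neg-or-rule on 1]
3. not ((s or not r) implies q), u   [neg-or-rule on 1]
4. Dia Box (q and not s), u   [neg-implies-rule on 2]
5. not Box (q and not s), u   [neg-implies-rule on 2]
6. s or not r, u   [neg-implies-rule on 3]
7. not q, u   [neg-implies-rule on 3]
8. not r, u   [or-rule on 6 (branches; this branch)]
9. Box (q and not s), v   [Dia-rule on 4: fresh world v, uRv]
10. q and not s, v   [Box-rule on 9 via vRv]
11. q, v   [and-rule on 10]
12. not s, v   [and-rule on 10]
13. not (q and not s), w   [neg-Box-rule on 5: fresh world w, uRw]
14. s, w   [neg-and-rule on 13 (branches; this branch)]
Accessibility: uRu, uRv, uRw, vRv, wRw
Complete open branch: countermodel on an S4-frame, so not valid in S4, nor in K, T (the same frame is also a K-frame and a T-frame).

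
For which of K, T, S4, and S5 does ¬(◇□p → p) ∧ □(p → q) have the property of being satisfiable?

K, T, S4

S4-tableau for the formula:
1. ¬(◇□p → p) ∧ □(p → q), u
2. ¬(◇□p → p), u
3. □(p → q), u
4. ◇□p, u
5. ¬p, u
6. p → q, u
7. q, u
8. □p, v
9. p → q, v
10. p, v
11. q, v
Accessibility: uRu, uRv, vRv
Complete open branch: satisfiable in S4, hence also in K, T (this S4-model is also a K-model and a T-model).
S5-tableau for the formula:
1. ¬(◇□p → p) ∧ □(p → q), u
2. ¬(◇□p → p), u
3. □(p → q), u
4. ◇□p, u
5. ¬p, u
6. p → q, u
7. q, u
8. □p, v
9. p → q, v
10. p, u
Accessibility: uRu, uRv, vRu, vRv
Branch closes: p and ¬p both at u.
Every branch closes (one shown): unsatisfiable in S5.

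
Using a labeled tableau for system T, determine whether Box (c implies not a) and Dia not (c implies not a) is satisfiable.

Unsatisfiable

1. Box (c implies not a) and Dia not (c implies not a), 0
2. Box (c implies not a), 0
3. Dia not (c implies not a), 0
4. c implies not a, 0
5. not a, 0
6. not (c implies not a), 1
7. c, 1
8. a, 1
9. c implies not a, 1
10. not a, 1
Accessibility: 0R0, 0R1, 1R1
Branch closes: a and not a both at 1.
(One branch shown.) All branches close.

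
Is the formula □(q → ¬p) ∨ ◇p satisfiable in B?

1. □(q → ¬p) ∨ ◇p, u
2. ◇p, u
3. p, v
Accessibility: uRu, uRv, vRu, vRv

Yes, satisfiable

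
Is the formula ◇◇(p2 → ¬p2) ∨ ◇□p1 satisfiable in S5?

1. ◇◇(p2 → ¬p2) ∨ ◇□p1, w0
2. ◇□p1, w0
3. □p1, w1
4. p1, w0
5. p1, w1
Accessibility: w0Rw0, w0Rw1, w1Rw0, w1Rw1

Satisfiable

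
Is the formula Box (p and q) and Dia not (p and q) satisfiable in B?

1. Box (p and q) and Dia not (p and q), 0
2. Box (p and q), 0
3. Dia not (p and q), 0
4. p and q, 0
5. p, 0
6. q, 0
7. not (p and q), 1
8. p and q, 1
9. p, 1
10. q, 1
11. not q, 1
Accessibility: 0R0, 0R1, 1R0, 1R1
Branch closes: q and not q both at 1.
All branches of the tableau close; one closing branch shown above.

No, unsatisfiable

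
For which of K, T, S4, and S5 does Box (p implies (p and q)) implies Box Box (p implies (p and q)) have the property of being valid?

S4, S5

S4-tableau for the negation not (Box (p implies (p and q)) implies Box Box (p implies (p and q))):
1. not (Box (p implies (p and q)) implies Box Box (p implies (p and q))), w0
2. Box (p implies (p and q)), w0
3. not Box Box (p implies (p and q)), w0
4. p implies (p and q), w0
5. p and q, w0
6. p, w0
7. q, w0
8. not Box (p implies (p and q)), w1
9. p implies (p and q), w1
10. p and q, w1
11. p, w1
12. q, w1
13. not (p implies (p and q)), w2
14. p, w2
15. not (p and q), w2
16. p implies (p and q), w2
17. not q, w2
18. p and q, w2
19. q, w2
Accessibility: w0Rw0, w0Rw1, w0Rw2, w1Rw1, w1Rw2, w2Rw2
Branch closes: q and not q both at w2.
Every branch closes (one shown): valid in S4, hence also in S5 (every theorem of S4 is a theorem of S5).
T-tableau for the negation not (Box (p implies (p and q)) implies Box Box (p implies (p and q))):
1. not (Box (p implies (p and q)) implies Box Box (p implies (p and q))), w0
2. Box (p implies (p and q)), w0
3. not Box Box (p implies (p and q)), w0
4. p implies (p and q), w0
5. p and q, w0
6. p, w0
7. q, w0
8. not Box (p implies (p and q)), w1
9. p implies (p and q), w1
10. p and q, w1
11. p, w1
12. q, w1
13. not (p implies (p and q)), w2
14. p, w2
15. not (p and q), w2
16. not q, w2
Accessibility: w0Rw0, w0Rw1, w1Rw1, w1Rw2, w2Rw2
Complete open branch: countermodel on a T-frame, so not valid in T, nor in K (the same frame is also a K-frame).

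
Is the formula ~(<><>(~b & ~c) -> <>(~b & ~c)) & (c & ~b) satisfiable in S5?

1. ~(<><>(~b & ~c) -> <>(~b & ~c)) & (c & ~b), 0
2. ~(<><>(~b & ~c) -> <>(~b & ~c)), 0   [&-rule on 1]
3. c & ~b, 0   [&-rule on 1]
4. <><>(~b & ~c), 0   [~->-rule on 2]
5. ~<>(~b & ~c), 0   [~->-rule on 2]
6. c, 0   [&-rule on 3]
7. ~b, 0   [&-rule on 3]
8. ~(~b & ~c), 0   [~<>-rule on 5 via 0R0]
9. <>(~b & ~c), 1   [<>-rule on 4: fresh world 1, 0R1]
10. ~(~b & ~c), 1   [~<>-rule on 5 via 0R1]
11. c, 1   [~&-rule on 10 (branches; this branch)]
12. ~b & ~c, 2   [<>-rule on 9: fresh world 2, 1R2]
13. ~b, 2   [&-rule on 12]
14. ~c, 2   [&-rule on 12]
15. ~(~b & ~c), 2   [~<>-rule on 5 via 0R2]
16. c, 2   [~&-rule on 15 (branches; this branch)]
Accessibility: 0R0, 0R1, 0R2, 1R0, 1R1, 1R2, 2R0, 2R1, 2R2
Branch closes: c and ~c both at 2.
(One branch shown.) All branches close.

Unsatisfiable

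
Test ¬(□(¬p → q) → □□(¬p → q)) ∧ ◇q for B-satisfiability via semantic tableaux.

1. ¬(□(¬p → q) → □□(¬p → q)) ∧ ◇q, 0
2. ¬(□(¬p → q) → □□(¬p → q)), 0
3. ◇q, 0
4. □(¬p → q), 0
5. ¬□□(¬p → q), 0
6. ¬p → q, 0
7. q, 0
8. q, 1
9. ¬p → q, 1
10. ¬□(¬p → q), 2
11. ¬p → q, 2
12. q, 2
13. ¬(¬p → q), 3
14. ¬p, 3
15. ¬q, 3
Accessibility: 0R0, 0R1, 0R2, 1R0, 1R1, 2R0, 2R2, 2R3, 3R2, 3R3

Satisfiable (open branch found)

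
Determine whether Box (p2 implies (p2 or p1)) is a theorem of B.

Valid

Tableau for the negation not Box (p2 implies (p2 or p1)):
1. not Box (p2 implies (p2 or p1)), w0
2. not (p2 implies (p2 or p1)), w1   [neg-Box-rule on 1: fresh world w1, w0Rw1]
3. p2, w1   [neg-implies-rule on 2]
4. not (p2 or p1), w1   [neg-implies-rule on 2]
5. not p2, w1   [neg-or-rule on 4]
6. not p1, w1   [neg-or-rule on 4]
Accessibility: w0Rw0, w0Rw1, w1Rw0, w1Rw1
Branch closes: p2 and not p2 both at w1.
Every branch of the negation's tableau closes; the branch above is one of them.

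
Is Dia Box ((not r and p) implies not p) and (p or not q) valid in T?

Tableau for the negation not (Dia Box ((not r and p) implies not p) and (p or not q)):
1. not (Dia Box ((not r and p) implies not p) and (p or not q)), 0
2. not (p or not q), 0   [neg-and-rule on 1 (branches; this branch)]
3. not p, 0   [neg-or-rule on 2]
4. q, 0   [neg-or-rule on 2]
Accessibility: 0R0
The negation has an open branch (countermodel exists).

Not valid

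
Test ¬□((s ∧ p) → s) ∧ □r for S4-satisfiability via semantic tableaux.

Unsatisfiable

1. ¬□((s ∧ p) → s) ∧ □r, w0
2. ¬□((s ∧ p) → s), w0
3. □r, w0
4. r, w0
5. ¬((s ∧ p) → s), w1
6. s ∧ p, w1
7. ¬s, w1
8. s, w1
9. p, w1
Accessibility: w0Rw0, w0Rw1, w1Rw1
Branch closes: s and ¬s both at w1.
Every branch closes; the branch above is one of them.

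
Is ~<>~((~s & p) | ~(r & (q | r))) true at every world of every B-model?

Tableau for the negation <>~((~s & p) | ~(r & (q | r))):
1. <>~((~s & p) | ~(r & (q | r))), 0
2. ~((~s & p) | ~(r & (q | r))), 1
3. ~(~s & p), 1
4. r & (q | r), 1
5. r, 1
6. q | r, 1
7. ~p, 1
Accessibility: 0R0, 0R1, 1R0, 1R1
The negation has an open branch (countermodel exists).

Invalid (countermodel exists)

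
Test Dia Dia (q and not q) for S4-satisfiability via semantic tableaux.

1. Dia Dia (q and not q), 0
2. Dia (q and not q), 1   [Dia-rule on 1: fresh world 1, 0R1]
3. q and not q, 2   [Dia-rule on 2: fresh world 2, 1R2]
4. q, 2   [and-rule on 3]
5. not q, 2   [and-rule on 3]
Accessibility: 0R0, 0R1, 0R2, 1R1, 1R2, 2R2
Branch closes: q and not q both at 2.
All branches of the tableau close; one closing branch shown above.

Unsatisfiable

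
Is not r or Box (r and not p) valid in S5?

Invalid (countermodel exists)

Tableau for the negation not (not r or Box (r and not p)):
1. not (not r or Box (r and not p)), 0
2. r, 0
3. not Box (r and not p), 0
4. not (r and not p), 1
5. p, 1
Accessibility: 0R0, 0R1, 1R0, 1R1
The negation has an open branch (countermodel exists).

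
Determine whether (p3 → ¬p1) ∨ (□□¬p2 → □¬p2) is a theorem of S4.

Tableau for the negation ¬((p3 → ¬p1) ∨ (□□¬p2 → □¬p2)):
1. ¬((p3 → ¬p1) ∨ (□□¬p2 → □¬p2)), 0
2. ¬(p3 → ¬p1), 0
3. ¬(□□¬p2 → □¬p2), 0
4. p3, 0
5. p1, 0
6. □□¬p2, 0
7. ¬□¬p2, 0
8. □¬p2, 0
9. ¬p2, 0
10. p2, 1
11. □¬p2, 1
12. ¬p2, 1
Accessibility: 0R0, 0R1, 1R1
Branch closes: p2 and ¬p2 both at 1.
Every branch of the negation's tableau closes; the branch above is one of them.

Valid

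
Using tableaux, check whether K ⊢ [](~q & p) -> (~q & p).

Tableau for the negation ~([](~q & p) -> (~q & p)):
1. ~([](~q & p) -> (~q & p)), w0
2. [](~q & p), w0   [~->-rule on 1]
3. ~(~q & p), w0   [~->-rule on 1]
4. ~p, w0   [~&-rule on 3 (branches; this branch)]
The negation has an open branch (countermodel exists).

Not valid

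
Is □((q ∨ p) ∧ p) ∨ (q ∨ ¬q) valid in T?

Valid

Tableau for the negation ¬(□((q ∨ p) ∧ p) ∨ (q ∨ ¬q)):
1. ¬(□((q ∨ p) ∧ p) ∨ (q ∨ ¬q)), u
2. ¬□((q ∨ p) ∧ p), u
3. ¬(q ∨ ¬q), u
4. ¬q, u
5. q, u
Accessibility: uRu
Branch closes: q and ¬q both at u.
Every branch of the negation's tableau closes; the branch above is one of them.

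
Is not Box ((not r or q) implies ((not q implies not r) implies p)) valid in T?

No, not valid

Tableau for the negation Box ((not r or q) implies ((not q implies not r) implies p)):
1. Box ((not r or q) implies ((not q implies not r) implies p)), u
2. (not r or q) implies ((not q implies not r) implies p), u
3. (not q implies not r) implies p, u
4. p, u
Accessibility: uRu
The negation has an open branch (countermodel exists).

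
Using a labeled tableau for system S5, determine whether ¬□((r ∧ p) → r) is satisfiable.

1. ¬□((r ∧ p) → r), u
2. ¬((r ∧ p) → r), v   [¬□-rule on 1: fresh world v, uRv]
3. r ∧ p, v   [¬→-rule on 2]
4. ¬r, v   [¬→-rule on 2]
5. r, v   [∧-rule on 3]
6. p, v   [∧-rule on 3]
Accessibility: uRu, uRv, vRu, vRv
Branch closes: r and ¬r both at v.
All branches of the tableau close; one closing branch shown above.

No, unsatisfiable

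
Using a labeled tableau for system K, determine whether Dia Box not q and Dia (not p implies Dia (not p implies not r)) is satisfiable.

Satisfiable (open branch found)

1. Dia Box not q and Dia (not p implies Dia (not p implies not r)), 0
2. Dia Box not q, 0
3. Dia (not p implies Dia (not p implies not r)), 0
4. Box not q, 1
5. not p implies Dia (not p implies not r), 2
6. Dia (not p implies not r), 2
7. not p implies not r, 3
8. not r, 3
Accessibility: 0R1, 0R2, 2R3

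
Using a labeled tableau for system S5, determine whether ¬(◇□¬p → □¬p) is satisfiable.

1. ¬(◇□¬p → □¬p), u
2. ◇□¬p, u   [¬→-rule on 1]
3. ¬□¬p, u   [¬→-rule on 1]
4. □¬p, v   [◇-rule on 2: fresh world v, uRv]
5. ¬p, u   [□-rule on 4 via vRu]
6. ¬p, v   [□-rule on 4 via vRv]
7. p, w   [¬□-rule on 3: fresh world w, uRw]
8. ¬p, w   [□-rule on 4 via vRw]
Accessibility: uRu, uRv, uRw, vRu, vRv, vRw, wRu, wRv, wRw
Branch closes: p and ¬p both at w.
(One branch shown.) All branches close.

No, unsatisfiable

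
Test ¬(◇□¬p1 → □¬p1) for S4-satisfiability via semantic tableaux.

Satisfiable

1. ¬(◇□¬p1 → □¬p1), w0
2. ◇□¬p1, w0
3. ¬□¬p1, w0
4. □¬p1, w1
5. ¬p1, w1
6. p1, w2
Accessibility: w0Rw0, w0Rw1, w0Rw2, w1Rw1, w2Rw2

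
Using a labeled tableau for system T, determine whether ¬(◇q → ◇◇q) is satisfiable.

No, unsatisfiable

1. ¬(◇q → ◇◇q), w0
2. ◇q, w0
3. ¬◇◇q, w0
4. ¬◇q, w0
5. ¬q, w0
6. q, w1
7. ¬◇q, w1
8. ¬q, w1
Accessibility: w0Rw0, w0Rw1, w1Rw1
Branch closes: q and ¬q both at w1.
Every branch closes; the branch above is one of them.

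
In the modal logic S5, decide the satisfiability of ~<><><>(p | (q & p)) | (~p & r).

Yes, satisfiable

1. ~<><><>(p | (q & p)) | (~p & r), u
2. ~p & r, u   [|-rule on 1 (branches; this branch)]
3. ~p, u   [&-rule on 2]
4. r, u   [&-rule on 2]
Accessibility: uRu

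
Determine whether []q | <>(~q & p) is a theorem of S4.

Not valid

Tableau for the negation ~([]q | <>(~q & p)):
1. ~([]q | <>(~q & p)), w0
2. ~[]q, w0
3. ~<>(~q & p), w0
4. ~(~q & p), w0
5. ~p, w0
6. ~q, w1
7. ~(~q & p), w1
8. ~p, w1
Accessibility: w0Rw0, w0Rw1, w1Rw1
The negation has an open branch (countermodel exists).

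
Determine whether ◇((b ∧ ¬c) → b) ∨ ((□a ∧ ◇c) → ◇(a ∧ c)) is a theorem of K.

Tableau for the negation ¬(◇((b ∧ ¬c) → b) ∨ ((□a ∧ ◇c) → ◇(a ∧ c))):
1. ¬(◇((b ∧ ¬c) → b) ∨ ((□a ∧ ◇c) → ◇(a ∧ c))), w0
2. ¬◇((b ∧ ¬c) → b), w0
3. ¬((□a ∧ ◇c) → ◇(a ∧ c)), w0
4. □a ∧ ◇c, w0
5. ¬◇(a ∧ c), w0
6. □a, w0
7. ◇c, w0
8. c, w1
9. ¬((b ∧ ¬c) → b), w1
10. b ∧ ¬c, w1
11. ¬b, w1
12. b, w1
13. ¬c, w1
Accessibility: w0Rw1
Branch closes: b and ¬b both at w1.
Every branch of the negation's tableau closes; the branch above is one of them.

Valid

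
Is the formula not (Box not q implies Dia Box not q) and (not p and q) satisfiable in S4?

1. not (Box not q implies Dia Box not q) and (not p and q), w0
2. not (Box not q implies Dia Box not q), w0
3. not p and q, w0
4. Box not q, w0
5. not Dia Box not q, w0
6. not p, w0
7. q, w0
8. not q, w0
Accessibility: w0Rw0
Branch closes: q and not q both at w0.
Every branch closes; the branch above is one of them.

No, unsatisfiable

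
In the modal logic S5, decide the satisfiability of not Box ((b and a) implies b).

Unsatisfiable (every branch closes)

1. not Box ((b and a) implies b), w0
2. not ((b and a) implies b), w1
3. b and a, w1
4. not b, w1
5. b, w1
6. a, w1
Accessibility: w0Rw0, w0Rw1, w1Rw0, w1Rw1
Branch closes: b and not b both at w1.
Every branch closes; the branch above is one of them.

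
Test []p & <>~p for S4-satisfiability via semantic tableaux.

Unsatisfiable (every branch closes)

1. []p & <>~p, 0
2. []p, 0   [&-rule on 1]
3. <>~p, 0   [&-rule on 1]
4. p, 0   [[]-rule on 2 via 0R0]
5. ~p, 1   [<>-rule on 3: fresh world 1, 0R1]
6. p, 1   [[]-rule on 2 via 0R1]
Accessibility: 0R0, 0R1, 1R1
Branch closes: p and ~p both at 1.
All branches of the tableau close; one closing branch shown above.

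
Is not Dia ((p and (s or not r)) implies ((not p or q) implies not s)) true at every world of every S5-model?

Invalid (countermodel exists)

Tableau for the negation Dia ((p and (s or not r)) implies ((not p or q) implies not s)):
1. Dia ((p and (s or not r)) implies ((not p or q) implies not s)), 0
2. (p and (s or not r)) implies ((not p or q) implies not s), 1
3. (not p or q) implies not s, 1
4. not s, 1
Accessibility: 0R0, 0R1, 1R0, 1R1
The negation has an open branch (countermodel exists).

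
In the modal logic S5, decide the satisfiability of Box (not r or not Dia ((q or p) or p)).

Satisfiable (open branch found)

1. Box (not r or not Dia ((q or p) or p)), 0
2. not r or not Dia ((q or p) or p), 0   [Box-rule on 1 via 0R0]
3. not Dia ((q or p) or p), 0   [or-rule on 2 (branches; this branch)]
4. not ((q or p) or p), 0   [neg-Dia-rule on 3 via 0R0]
5. not (q or p), 0   [neg-or-rule on 4]
6. not p, 0   [neg-or-rule on 4]
7. not q, 0   [neg-or-rule on 5]
Accessibility: 0R0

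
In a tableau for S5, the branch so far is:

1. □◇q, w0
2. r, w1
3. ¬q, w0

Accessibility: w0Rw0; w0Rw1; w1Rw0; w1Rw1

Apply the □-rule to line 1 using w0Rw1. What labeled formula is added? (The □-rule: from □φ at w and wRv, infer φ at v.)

◇q, w1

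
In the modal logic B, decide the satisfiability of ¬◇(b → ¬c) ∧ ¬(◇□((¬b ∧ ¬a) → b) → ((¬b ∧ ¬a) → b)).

No, unsatisfiable

1. ¬◇(b → ¬c) ∧ ¬(◇□((¬b ∧ ¬a) → b) → ((¬b ∧ ¬a) → b)), u
2. ¬◇(b → ¬c), u   [∧-rule on 1]
3. ¬(◇□((¬b ∧ ¬a) → b) → ((¬b ∧ ¬a) → b)), u   [∧-rule on 1]
4. ◇□((¬b ∧ ¬a) → b), u   [¬→-rule on 3]
5. ¬((¬b ∧ ¬a) → b), u   [¬→-rule on 3]
6. ¬b ∧ ¬a, u   [¬→-rule on 5]
7. ¬b, u   [¬→-rule on 5]
8. ¬a, u   [∧-rule on 6]
9. ¬(b → ¬c), u   [¬◇-rule on 2 via uRu]
10. b, u   [¬→-rule on 9]
11. c, u   [¬→-rule on 9]
Accessibility: uRu
Branch closes: b and ¬b both at u.
(One branch shown.) All branches close.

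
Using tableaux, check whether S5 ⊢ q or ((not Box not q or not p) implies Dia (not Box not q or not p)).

Tableau for the negation not (q or ((not Box not q or not p) implies Dia (not Box not q or not p))):
1. not (q or ((not Box not q or not p) implies Dia (not Box not q or not p))), w0
2. not q, w0   [neg-or-rule on 1]
3. not ((not Box not q or not p) implies Dia (not Box not q or not p)), w0   [neg-or-rule on 1]
4. not Box not q or not p, w0   [neg-implies-rule on 3]
5. not Dia (not Box not q or not p), w0   [neg-implies-rule on 3]
6. not (not Box not q or not p), w0   [neg-Dia-rule on 5 via w0Rw0]
7. Box not q, w0   [neg-or-rule on 6]
8. p, w0   [neg-or-rule on 6]
9. not Box not q, w0   [or-rule on 4 (branches; this branch)]
10. q, w1   [neg-Box-rule on 9: fresh world w1, w0Rw1]
11. not (not Box not q or not p), w1   [neg-Dia-rule on 5 via w0Rw1]
12. Box not q, w1   [neg-or-rule on 11]
13. p, w1   [neg-or-rule on 11]
14. not q, w1   [Box-rule on 7 via w0Rw1]
Accessibility: w0Rw0, w0Rw1, w1Rw0, w1Rw1
Branch closes: q and not q both at w1.
Every branch of the negation's tableau closes; the branch above is one of them.

Valid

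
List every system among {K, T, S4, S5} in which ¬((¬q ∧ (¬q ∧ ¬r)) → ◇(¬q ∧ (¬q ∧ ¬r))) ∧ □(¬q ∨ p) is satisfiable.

T-tableau for the formula:
1. ¬((¬q ∧ (¬q ∧ ¬r)) → ◇(¬q ∧ (¬q ∧ ¬r))) ∧ □(¬q ∨ p), u
2. ¬((¬q ∧ (¬q ∧ ¬r)) → ◇(¬q ∧ (¬q ∧ ¬r))), u
3. □(¬q ∨ p), u
4. ¬q ∧ (¬q ∧ ¬r), u
5. ¬◇(¬q ∧ (¬q ∧ ¬r)), u
6. ¬q, u
7. ¬q ∧ ¬r, u
8. ¬r, u
9. ¬q ∨ p, u
10. ¬(¬q ∧ (¬q ∧ ¬r)), u
11. p, u
12. ¬(¬q ∧ ¬r), u
13. r, u
Accessibility: uRu
Branch closes: r and ¬r both at u.
Every branch closes (one shown): unsatisfiable in T, hence also in S4, S5 (every S4/S5-frame is a T-frame).
K-tableau for the formula:
1. ¬((¬q ∧ (¬q ∧ ¬r)) → ◇(¬q ∧ (¬q ∧ ¬r))) ∧ □(¬q ∨ p), u
2. ¬((¬q ∧ (¬q ∧ ¬r)) → ◇(¬q ∧ (¬q ∧ ¬r))), u
3. □(¬q ∨ p), u
4. ¬q ∧ (¬q ∧ ¬r), u
5. ¬◇(¬q ∧ (¬q ∧ ¬r)), u
6. ¬q, u
7. ¬q ∧ ¬r, u
8. ¬r, u
Complete open branch: satisfiable in K.

K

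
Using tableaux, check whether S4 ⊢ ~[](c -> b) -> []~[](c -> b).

Tableau for the negation ~(~[](c -> b) -> []~[](c -> b)):
1. ~(~[](c -> b) -> []~[](c -> b)), w0
2. ~[](c -> b), w0
3. ~[]~[](c -> b), w0
4. ~(c -> b), w1
5. c, w1
6. ~b, w1
7. [](c -> b), w2
8. c -> b, w2
9. b, w2
Accessibility: w0Rw0, w0Rw1, w0Rw2, w1Rw1, w2Rw2
The negation has an open branch (countermodel exists).

Not valid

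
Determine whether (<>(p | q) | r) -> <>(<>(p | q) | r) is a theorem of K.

Not valid

Tableau for the negation ~((<>(p | q) | r) -> <>(<>(p | q) | r)):
1. ~((<>(p | q) | r) -> <>(<>(p | q) | r)), w0
2. <>(p | q) | r, w0
3. ~<>(<>(p | q) | r), w0
4. r, w0
The negation has an open branch (countermodel exists).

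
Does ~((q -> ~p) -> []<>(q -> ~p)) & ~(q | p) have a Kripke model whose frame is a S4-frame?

1. ~((q -> ~p) -> []<>(q -> ~p)) & ~(q | p), 0
2. ~((q -> ~p) -> []<>(q -> ~p)), 0
3. ~(q | p), 0
4. q -> ~p, 0
5. ~[]<>(q -> ~p), 0
6. ~q, 0
7. ~p, 0
8. ~<>(q -> ~p), 1
9. ~(q -> ~p), 1
10. q, 1
11. p, 1
Accessibility: 0R0, 0R1, 1R1

Satisfiable (open branch found)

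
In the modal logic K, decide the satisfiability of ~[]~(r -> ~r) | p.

1. ~[]~(r -> ~r) | p, 0
2. p, 0   [|-rule on 1 (branches; this branch)]

Satisfiable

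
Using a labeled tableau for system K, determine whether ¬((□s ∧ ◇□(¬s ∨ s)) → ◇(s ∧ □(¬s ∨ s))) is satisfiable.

Unsatisfiable

1. ¬((□s ∧ ◇□(¬s ∨ s)) → ◇(s ∧ □(¬s ∨ s))), 0
2. □s ∧ ◇□(¬s ∨ s), 0   [¬→-rule on 1]
3. ¬◇(s ∧ □(¬s ∨ s)), 0   [¬→-rule on 1]
4. □s, 0   [∧-rule on 2]
5. ◇□(¬s ∨ s), 0   [∧-rule on 2]
6. □(¬s ∨ s), 1   [◇-rule on 5: fresh world 1, 0R1]
7. ¬(s ∧ □(¬s ∨ s)), 1   [¬◇-rule on 3 via 0R1]
8. s, 1   [□-rule on 4 via 0R1]
9. ¬□(¬s ∨ s), 1   [¬∧-rule on 7 (branches; this branch)]
10. ¬(¬s ∨ s), 2   [¬□-rule on 9: fresh world 2, 1R2]
11. s, 2   [¬∨-rule on 10]
12. ¬s, 2   [¬∨-rule on 10]
Accessibility: 0R1, 1R2
Branch closes: s and ¬s both at 2.
Every branch closes; the branch above is one of them.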